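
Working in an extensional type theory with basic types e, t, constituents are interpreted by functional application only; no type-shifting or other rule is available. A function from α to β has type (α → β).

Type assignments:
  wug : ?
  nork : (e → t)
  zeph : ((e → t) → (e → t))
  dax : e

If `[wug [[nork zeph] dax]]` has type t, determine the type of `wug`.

[wug [[nork zeph] dax]] must have type t. The sister [[nork zeph] dax] has type t; that is not a function onto t, so wug must be the functor, of type (t → t).

(t → t)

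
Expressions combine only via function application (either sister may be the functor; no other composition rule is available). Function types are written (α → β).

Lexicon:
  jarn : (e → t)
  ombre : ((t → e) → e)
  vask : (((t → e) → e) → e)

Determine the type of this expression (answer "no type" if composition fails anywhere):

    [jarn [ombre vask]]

[ombre vask] — vask of type (((t → e) → e) → e) combines with ombre of type ((t → e) → e): type e.
[jarn [ombre vask]] — jarn of type (e → t) combines with [ombre vask] of type e: type t.

t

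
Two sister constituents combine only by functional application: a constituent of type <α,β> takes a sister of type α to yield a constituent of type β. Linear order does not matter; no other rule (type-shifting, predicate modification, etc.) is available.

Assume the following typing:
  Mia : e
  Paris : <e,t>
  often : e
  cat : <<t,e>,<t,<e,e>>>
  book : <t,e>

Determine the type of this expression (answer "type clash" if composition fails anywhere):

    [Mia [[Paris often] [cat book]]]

[Paris often] — Paris of type <e,t> combines with often of type e: type t.
[cat book] — cat of type <<t,e>,<t,<e,e>>> combines with book of type <t,e>: type <t,<e,e>>.
[[Paris often] [cat book]] — [cat book] of type <t,<e,e>> combines with [Paris often] of type t: type <e,e>.
[Mia [[Paris often] [cat book]]] — [[Paris often] [cat book]] of type <e,e> combines with Mia of type e: type e.

e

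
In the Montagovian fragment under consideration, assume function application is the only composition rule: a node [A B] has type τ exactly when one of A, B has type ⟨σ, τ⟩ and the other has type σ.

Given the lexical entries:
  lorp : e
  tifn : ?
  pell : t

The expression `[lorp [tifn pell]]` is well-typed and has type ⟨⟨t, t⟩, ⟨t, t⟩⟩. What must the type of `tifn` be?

[lorp [tifn pell]] must have type ⟨⟨t, t⟩, ⟨t, t⟩⟩. The sister lorp has type e; that is not a function onto ⟨⟨t, t⟩, ⟨t, t⟩⟩, so [tifn pell] must be the functor, of type ⟨e, ⟨⟨t, t⟩, ⟨t, t⟩⟩⟩.
[tifn pell] must have type ⟨e, ⟨⟨t, t⟩, ⟨t, t⟩⟩⟩. The sister pell has type t; that is not a function onto ⟨e, ⟨⟨t, t⟩, ⟨t, t⟩⟩⟩, so tifn must be the functor, of type ⟨t, ⟨e, ⟨⟨t, t⟩, ⟨t, t⟩⟩⟩⟩.

⟨t, ⟨e, ⟨⟨t, t⟩, ⟨t, t⟩⟩⟩⟩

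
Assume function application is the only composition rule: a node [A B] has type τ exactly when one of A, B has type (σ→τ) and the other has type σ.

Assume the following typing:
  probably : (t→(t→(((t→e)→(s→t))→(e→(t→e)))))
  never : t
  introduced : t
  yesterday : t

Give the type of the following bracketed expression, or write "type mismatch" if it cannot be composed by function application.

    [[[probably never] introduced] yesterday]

type mismatch

At [probably never], probably : (t→(t→(((t→e)→(s→t))→(e→(t→e))))) takes never : t, giving (t→(((t→e)→(s→t))→(e→(t→e)))).
At [[probably never] introduced], [probably never] : (t→(((t→e)→(s→t))→(e→(t→e)))) takes introduced : t, giving (((t→e)→(s→t))→(e→(t→e))).
[[[probably never] introduced] yesterday]: (((t→e)→(s→t))→(e→(t→e))) with t — neither is a function whose domain matches the other; composition fails here.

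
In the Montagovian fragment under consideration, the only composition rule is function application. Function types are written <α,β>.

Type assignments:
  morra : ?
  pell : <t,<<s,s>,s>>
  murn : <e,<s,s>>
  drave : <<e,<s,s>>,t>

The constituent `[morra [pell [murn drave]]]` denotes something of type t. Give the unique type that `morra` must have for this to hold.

For [morra [pell [murn drave]]] to have type t with [pell [murn drave]] of type <<s,s>,s>, morra must be the function: morra : <<<s,s>,s>,t>.

<<<s,s>,s>,t>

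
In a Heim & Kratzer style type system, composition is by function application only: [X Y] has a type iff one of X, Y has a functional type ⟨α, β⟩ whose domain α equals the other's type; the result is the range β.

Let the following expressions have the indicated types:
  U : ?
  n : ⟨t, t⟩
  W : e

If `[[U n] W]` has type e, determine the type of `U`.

⟨⟨t, t⟩, ⟨e, e⟩⟩

[[U n] W] must have type e. The sister W has type e; that is not a function onto e, so [U n] must be the functor, of type ⟨e, e⟩.
[U n] must have type ⟨e, e⟩. The sister n has type ⟨t, t⟩; that is not a function onto ⟨e, e⟩, so U must be the functor, of type ⟨⟨t, t⟩, ⟨e, e⟩⟩.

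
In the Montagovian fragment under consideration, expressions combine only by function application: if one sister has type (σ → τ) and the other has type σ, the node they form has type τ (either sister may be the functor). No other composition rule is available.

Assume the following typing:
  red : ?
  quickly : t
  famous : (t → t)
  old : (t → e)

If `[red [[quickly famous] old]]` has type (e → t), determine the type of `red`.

(e → (e → t))

[red [[quickly famous] old]] must have type (e → t). The sister [[quickly famous] old] has type e; that is not a function onto (e → t), so red must be the functor, of type (e → (e → t)).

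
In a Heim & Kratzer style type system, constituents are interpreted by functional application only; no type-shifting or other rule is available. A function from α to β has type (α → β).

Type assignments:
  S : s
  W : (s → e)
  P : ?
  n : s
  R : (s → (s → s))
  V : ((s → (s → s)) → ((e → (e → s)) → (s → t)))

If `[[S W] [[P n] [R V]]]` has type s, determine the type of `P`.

(s → (((e → (e → s)) → (s → t)) → (e → s)))

[[S W] [[P n] [R V]]] is required to be s. [S W] : e cannot yield s as functor, so [[P n] [R V]] : (e → s).
[[P n] [R V]] is required to be (e → s). [R V] : ((e → (e → s)) → (s → t)) cannot yield (e → s) as functor, so [P n] : (((e → (e → s)) → (s → t)) → (e → s)).
[P n] is required to be (((e → (e → s)) → (s → t)) → (e → s)). n : s cannot yield (((e → (e → s)) → (s → t)) → (e → s)) as functor, so P : (s → (((e → (e → s)) → (s → t)) → (e → s))).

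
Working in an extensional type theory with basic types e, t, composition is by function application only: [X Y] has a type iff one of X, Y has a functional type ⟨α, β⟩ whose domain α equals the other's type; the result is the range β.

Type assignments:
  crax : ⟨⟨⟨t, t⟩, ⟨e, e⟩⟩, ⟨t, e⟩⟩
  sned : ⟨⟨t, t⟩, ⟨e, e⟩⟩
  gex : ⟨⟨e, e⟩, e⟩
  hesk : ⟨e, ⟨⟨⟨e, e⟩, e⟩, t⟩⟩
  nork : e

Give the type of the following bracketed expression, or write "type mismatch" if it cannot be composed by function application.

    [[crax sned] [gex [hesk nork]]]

[crax sned] — crax of type ⟨⟨⟨t, t⟩, ⟨e, e⟩⟩, ⟨t, e⟩⟩ combines with sned of type ⟨⟨t, t⟩, ⟨e, e⟩⟩: type ⟨t, e⟩.
[hesk nork] — hesk of type ⟨e, ⟨⟨⟨e, e⟩, e⟩, t⟩⟩ combines with nork of type e: type ⟨⟨⟨e, e⟩, e⟩, t⟩.
[gex [hesk nork]] — [hesk nork] of type ⟨⟨⟨e, e⟩, e⟩, t⟩ combines with gex of type ⟨⟨e, e⟩, e⟩: type t.
[[crax sned] [gex [hesk nork]]] — [crax sned] of type ⟨t, e⟩ combines with [gex [hesk nork]] of type t: type e.

e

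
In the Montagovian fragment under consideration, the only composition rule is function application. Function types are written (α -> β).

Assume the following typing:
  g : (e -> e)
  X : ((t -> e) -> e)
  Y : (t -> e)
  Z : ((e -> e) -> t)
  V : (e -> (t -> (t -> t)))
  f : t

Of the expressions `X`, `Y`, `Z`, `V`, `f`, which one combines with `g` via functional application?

Z

X : ((t -> e) -> e) — does not combine with g.
Y : (t -> e) — does not combine with g.
Z — combines: Z : ((e -> e) -> t) takes g : (e -> e) as argument, giving t.
V : (e -> (t -> (t -> t))) — does not combine with g.
f : t — does not combine with g.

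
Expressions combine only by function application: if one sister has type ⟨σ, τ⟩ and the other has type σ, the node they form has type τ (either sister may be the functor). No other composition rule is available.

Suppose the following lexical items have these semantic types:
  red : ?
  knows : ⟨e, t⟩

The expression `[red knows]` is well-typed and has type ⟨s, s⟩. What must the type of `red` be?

At [red knows] (required: ⟨s, s⟩): knows is ⟨e, t⟩, which is not a function with range ⟨s, s⟩; hence red is the functor — type ⟨⟨e, t⟩, ⟨s, s⟩⟩.

⟨⟨e, t⟩, ⟨s, s⟩⟩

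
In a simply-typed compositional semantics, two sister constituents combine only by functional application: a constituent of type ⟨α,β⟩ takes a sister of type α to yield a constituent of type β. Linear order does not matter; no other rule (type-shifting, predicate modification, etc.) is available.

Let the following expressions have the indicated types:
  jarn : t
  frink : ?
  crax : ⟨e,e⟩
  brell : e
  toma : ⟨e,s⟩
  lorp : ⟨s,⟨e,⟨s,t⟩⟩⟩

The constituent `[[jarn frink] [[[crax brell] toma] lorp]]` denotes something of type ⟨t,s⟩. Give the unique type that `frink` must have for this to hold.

⟨t,⟨⟨e,⟨s,t⟩⟩,⟨t,s⟩⟩⟩

For [[jarn frink] [[[crax brell] toma] lorp]] to have type ⟨t,s⟩ with [[[crax brell] toma] lorp] of type ⟨e,⟨s,t⟩⟩, [jarn frink] must be the function: [jarn frink] : ⟨⟨e,⟨s,t⟩⟩,⟨t,s⟩⟩.
For [jarn frink] to have type ⟨⟨e,⟨s,t⟩⟩,⟨t,s⟩⟩ with jarn of type t, frink must be the function: frink : ⟨t,⟨⟨e,⟨s,t⟩⟩,⟨t,s⟩⟩⟩.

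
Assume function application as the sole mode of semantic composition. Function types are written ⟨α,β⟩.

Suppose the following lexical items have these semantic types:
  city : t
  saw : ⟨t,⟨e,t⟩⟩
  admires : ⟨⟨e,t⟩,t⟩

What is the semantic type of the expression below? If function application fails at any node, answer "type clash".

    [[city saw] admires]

t

[city saw] — saw of type ⟨t,⟨e,t⟩⟩ combines with city of type t: type ⟨e,t⟩.
[[city saw] admires] — admires of type ⟨⟨e,t⟩,t⟩ combines with [city saw] of type ⟨e,t⟩: type t.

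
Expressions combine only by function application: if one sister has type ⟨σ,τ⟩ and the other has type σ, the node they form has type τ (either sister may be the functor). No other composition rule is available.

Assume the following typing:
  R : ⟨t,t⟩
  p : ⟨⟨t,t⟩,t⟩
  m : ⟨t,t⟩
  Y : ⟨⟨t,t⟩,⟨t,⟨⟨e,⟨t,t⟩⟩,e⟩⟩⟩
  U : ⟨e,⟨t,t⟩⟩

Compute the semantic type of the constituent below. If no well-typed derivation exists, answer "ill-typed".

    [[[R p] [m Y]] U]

[R p]: p is ⟨⟨t,t⟩,t⟩, R is ⟨t,t⟩; result t.
[m Y]: Y is ⟨⟨t,t⟩,⟨t,⟨⟨e,⟨t,t⟩⟩,e⟩⟩⟩, m is ⟨t,t⟩; result ⟨t,⟨⟨e,⟨t,t⟩⟩,e⟩⟩.
[[R p] [m Y]]: [m Y] is ⟨t,⟨⟨e,⟨t,t⟩⟩,e⟩⟩, [R p] is t; result ⟨⟨e,⟨t,t⟩⟩,e⟩.
[[[R p] [m Y]] U]: [[R p] [m Y]] is ⟨⟨e,⟨t,t⟩⟩,e⟩, U is ⟨e,⟨t,t⟩⟩; result e.

e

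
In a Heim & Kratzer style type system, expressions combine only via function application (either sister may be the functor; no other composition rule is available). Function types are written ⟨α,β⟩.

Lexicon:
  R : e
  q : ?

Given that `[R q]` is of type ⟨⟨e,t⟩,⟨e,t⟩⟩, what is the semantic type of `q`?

[R q] is required to be ⟨⟨e,t⟩,⟨e,t⟩⟩. R : e cannot yield ⟨⟨e,t⟩,⟨e,t⟩⟩ as functor, so q : ⟨e,⟨⟨e,t⟩,⟨e,t⟩⟩⟩.

⟨e,⟨⟨e,t⟩,⟨e,t⟩⟩⟩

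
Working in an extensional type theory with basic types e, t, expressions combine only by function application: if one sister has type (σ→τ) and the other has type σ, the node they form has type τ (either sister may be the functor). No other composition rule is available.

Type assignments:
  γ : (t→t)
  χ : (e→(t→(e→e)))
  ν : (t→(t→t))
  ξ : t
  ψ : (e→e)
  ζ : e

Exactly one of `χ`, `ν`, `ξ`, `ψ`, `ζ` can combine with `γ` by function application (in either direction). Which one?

ξ

χ : (e→(t→(e→e))) — neither side's domain matches the other.
ν : (t→(t→t)) — neither side's domain matches the other.
ξ — combines: γ : (t→t) takes ξ : t as argument, giving t.
ψ : (e→e) — neither side's domain matches the other.
ζ : e — neither side's domain matches the other.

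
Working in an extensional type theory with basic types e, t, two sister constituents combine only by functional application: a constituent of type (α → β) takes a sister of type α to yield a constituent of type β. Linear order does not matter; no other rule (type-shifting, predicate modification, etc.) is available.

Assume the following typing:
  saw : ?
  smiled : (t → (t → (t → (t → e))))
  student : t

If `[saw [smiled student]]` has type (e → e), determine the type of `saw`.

((t → (t → (t → e))) → (e → e))

[saw [smiled student]] must have type (e → e). The sister [smiled student] has type (t → (t → (t → e))); that is not a function onto (e → e), so saw must be the functor, of type ((t → (t → (t → e))) → (e → e)).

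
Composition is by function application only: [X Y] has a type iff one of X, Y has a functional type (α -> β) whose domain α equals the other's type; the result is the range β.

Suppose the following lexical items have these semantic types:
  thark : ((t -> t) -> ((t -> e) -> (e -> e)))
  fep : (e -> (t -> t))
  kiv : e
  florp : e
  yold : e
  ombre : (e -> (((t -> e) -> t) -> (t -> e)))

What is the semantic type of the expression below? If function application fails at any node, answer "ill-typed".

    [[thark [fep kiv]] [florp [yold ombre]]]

[fep kiv]: functor fep : (e -> (t -> t)), argument kiv : e; result (t -> t).
[thark [fep kiv]]: functor thark : ((t -> t) -> ((t -> e) -> (e -> e))), argument [fep kiv] : (t -> t); result ((t -> e) -> (e -> e)).
[yold ombre]: functor ombre : (e -> (((t -> e) -> t) -> (t -> e))), argument yold : e; result (((t -> e) -> t) -> (t -> e)).
[florp [yold ombre]]: e with (((t -> e) -> t) -> (t -> e)) — neither is a function whose domain matches the other; composition fails here.

ill-typed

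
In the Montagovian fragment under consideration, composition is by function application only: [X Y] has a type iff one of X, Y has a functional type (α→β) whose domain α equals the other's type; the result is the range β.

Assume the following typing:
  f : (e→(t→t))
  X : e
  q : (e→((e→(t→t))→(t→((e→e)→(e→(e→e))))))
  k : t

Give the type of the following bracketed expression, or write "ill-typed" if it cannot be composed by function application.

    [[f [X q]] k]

((e→e)→(e→(e→e)))

At [X q], q : (e→((e→(t→t))→(t→((e→e)→(e→(e→e)))))) takes X : e, giving ((e→(t→t))→(t→((e→e)→(e→(e→e))))).
At [f [X q]], [X q] : ((e→(t→t))→(t→((e→e)→(e→(e→e))))) takes f : (e→(t→t)), giving (t→((e→e)→(e→(e→e)))).
At [[f [X q]] k], [f [X q]] : (t→((e→e)→(e→(e→e)))) takes k : t, giving ((e→e)→(e→(e→e))).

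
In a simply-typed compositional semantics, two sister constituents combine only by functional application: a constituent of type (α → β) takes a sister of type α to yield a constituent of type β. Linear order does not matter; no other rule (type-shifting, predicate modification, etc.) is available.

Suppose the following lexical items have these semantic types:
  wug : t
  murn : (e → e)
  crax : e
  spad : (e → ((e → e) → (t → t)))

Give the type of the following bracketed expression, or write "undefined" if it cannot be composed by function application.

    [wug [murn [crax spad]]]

[crax spad] — spad of type (e → ((e → e) → (t → t))) combines with crax of type e: type ((e → e) → (t → t)).
[murn [crax spad]] — [crax spad] of type ((e → e) → (t → t)) combines with murn of type (e → e): type (t → t).
[wug [murn [crax spad]]] — [murn [crax spad]] of type (t → t) combines with wug of type t: type t.

t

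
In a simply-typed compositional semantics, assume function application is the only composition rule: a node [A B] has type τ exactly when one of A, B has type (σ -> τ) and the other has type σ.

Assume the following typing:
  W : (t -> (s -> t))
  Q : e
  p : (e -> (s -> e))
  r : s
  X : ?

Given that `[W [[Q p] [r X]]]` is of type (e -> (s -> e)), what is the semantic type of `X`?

[W [[Q p] [r X]]] must have type (e -> (s -> e)). The sister W has type (t -> (s -> t)); that is not a function onto (e -> (s -> e)), so [[Q p] [r X]] must be the functor, of type ((t -> (s -> t)) -> (e -> (s -> e))).
[[Q p] [r X]] must have type ((t -> (s -> t)) -> (e -> (s -> e))). The sister [Q p] has type (s -> e); that is not a function onto ((t -> (s -> t)) -> (e -> (s -> e))), so [r X] must be the functor, of type ((s -> e) -> ((t -> (s -> t)) -> (e -> (s -> e)))).
[r X] must have type ((s -> e) -> ((t -> (s -> t)) -> (e -> (s -> e)))). The sister r has type s; that is not a function onto ((s -> e) -> ((t -> (s -> t)) -> (e -> (s -> e)))), so X must be the functor, of type (s -> ((s -> e) -> ((t -> (s -> t)) -> (e -> (s -> e))))).

(s -> ((s -> e) -> ((t -> (s -> t)) -> (e -> (s -> e)))))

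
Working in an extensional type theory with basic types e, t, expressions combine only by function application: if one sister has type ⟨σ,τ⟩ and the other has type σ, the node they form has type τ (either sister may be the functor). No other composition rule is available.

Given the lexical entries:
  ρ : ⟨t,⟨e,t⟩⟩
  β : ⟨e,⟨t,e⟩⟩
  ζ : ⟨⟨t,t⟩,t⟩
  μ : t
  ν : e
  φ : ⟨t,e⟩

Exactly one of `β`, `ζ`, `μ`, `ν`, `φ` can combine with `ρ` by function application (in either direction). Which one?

μ

β : ⟨e,⟨t,e⟩⟩ — ρ needs t; β needs e; neither fits.
ζ : ⟨⟨t,t⟩,t⟩ — ρ needs t; ζ needs ⟨t,t⟩; neither fits.
μ — combines: ρ : ⟨t,⟨e,t⟩⟩ takes μ : t as argument, giving ⟨e,t⟩.
ν : e — ρ needs t; ν needs nothing (atomic); neither fits.
φ : ⟨t,e⟩ — ρ needs t; φ needs t; neither fits.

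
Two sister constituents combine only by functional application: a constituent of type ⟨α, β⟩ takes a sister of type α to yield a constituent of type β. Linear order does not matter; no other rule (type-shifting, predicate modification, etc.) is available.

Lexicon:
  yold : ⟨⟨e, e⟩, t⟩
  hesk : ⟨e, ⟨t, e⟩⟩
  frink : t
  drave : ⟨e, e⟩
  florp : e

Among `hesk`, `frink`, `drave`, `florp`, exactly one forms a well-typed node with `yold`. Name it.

drave

hesk : ⟨e, ⟨t, e⟩⟩ — neither side's domain matches the other.
frink : t — neither side's domain matches the other.
drave — combines: yold : ⟨⟨e, e⟩, t⟩ takes drave : ⟨e, e⟩ as argument, giving t.
florp : e — neither side's domain matches the other.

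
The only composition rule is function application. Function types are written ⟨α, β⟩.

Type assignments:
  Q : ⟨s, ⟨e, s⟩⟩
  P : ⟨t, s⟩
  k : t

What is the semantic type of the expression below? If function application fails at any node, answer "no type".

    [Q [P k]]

[P k]: ⟨t, s⟩ applied to t yields s.
[Q [P k]]: ⟨s, ⟨e, s⟩⟩ applied to s yields ⟨e, s⟩.

⟨e, s⟩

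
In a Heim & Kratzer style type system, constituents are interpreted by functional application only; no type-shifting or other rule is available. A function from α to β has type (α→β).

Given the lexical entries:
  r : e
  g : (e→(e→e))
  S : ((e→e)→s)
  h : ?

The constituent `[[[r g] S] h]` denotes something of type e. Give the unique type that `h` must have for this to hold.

(s→e)

[[[r g] S] h] is required to be e. [[r g] S] : s cannot yield e as functor, so h : (s→e).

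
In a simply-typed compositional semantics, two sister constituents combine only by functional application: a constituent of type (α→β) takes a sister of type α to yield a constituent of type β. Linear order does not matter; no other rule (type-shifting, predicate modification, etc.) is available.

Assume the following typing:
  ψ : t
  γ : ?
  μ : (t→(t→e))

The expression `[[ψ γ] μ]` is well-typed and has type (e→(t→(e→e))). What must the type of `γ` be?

[[ψ γ] μ] is required to be (e→(t→(e→e))). μ : (t→(t→e)) cannot yield (e→(t→(e→e))) as functor, so [ψ γ] : ((t→(t→e))→(e→(t→(e→e)))).
[ψ γ] is required to be ((t→(t→e))→(e→(t→(e→e)))). ψ : t cannot yield ((t→(t→e))→(e→(t→(e→e)))) as functor, so γ : (t→((t→(t→e))→(e→(t→(e→e))))).

(t→((t→(t→e))→(e→(t→(e→e)))))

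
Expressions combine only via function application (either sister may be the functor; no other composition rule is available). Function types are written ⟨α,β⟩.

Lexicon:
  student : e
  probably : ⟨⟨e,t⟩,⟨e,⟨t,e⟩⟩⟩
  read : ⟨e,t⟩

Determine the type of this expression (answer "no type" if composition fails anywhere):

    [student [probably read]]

⟨t,e⟩

[probably read]: functor probably : ⟨⟨e,t⟩,⟨e,⟨t,e⟩⟩⟩, argument read : ⟨e,t⟩; result ⟨e,⟨t,e⟩⟩.
[student [probably read]]: functor [probably read] : ⟨e,⟨t,e⟩⟩, argument student : e; result ⟨t,e⟩.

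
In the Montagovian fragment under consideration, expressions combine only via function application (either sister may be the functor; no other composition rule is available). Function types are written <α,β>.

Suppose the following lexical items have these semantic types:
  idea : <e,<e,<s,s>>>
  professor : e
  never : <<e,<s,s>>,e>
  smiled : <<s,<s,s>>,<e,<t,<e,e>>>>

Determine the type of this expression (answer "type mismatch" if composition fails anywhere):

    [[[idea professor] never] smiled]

type mismatch

[idea professor]: functor idea : <e,<e,<s,s>>>, argument professor : e; result <e,<s,s>>.
[[idea professor] never]: functor never : <<e,<s,s>>,e>, argument [idea professor] : <e,<s,s>>; result e.
[[[idea professor] never] smiled]: e and <<s,<s,s>>,<e,<t,<e,e>>>> cannot combine by function application — type clash.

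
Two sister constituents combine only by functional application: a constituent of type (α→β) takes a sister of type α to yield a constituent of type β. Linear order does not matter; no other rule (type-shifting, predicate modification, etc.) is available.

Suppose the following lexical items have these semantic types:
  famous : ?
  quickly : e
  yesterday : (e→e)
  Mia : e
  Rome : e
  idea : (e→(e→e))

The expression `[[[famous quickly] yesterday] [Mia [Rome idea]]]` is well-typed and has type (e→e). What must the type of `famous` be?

(e→((e→e)→(e→(e→e))))

[[[famous quickly] yesterday] [Mia [Rome idea]]] is required to be (e→e). [Mia [Rome idea]] : e cannot yield (e→e) as functor, so [[famous quickly] yesterday] : (e→(e→e)).
[[famous quickly] yesterday] is required to be (e→(e→e)). yesterday : (e→e) cannot yield (e→(e→e)) as functor, so [famous quickly] : ((e→e)→(e→(e→e))).
[famous quickly] is required to be ((e→e)→(e→(e→e))). quickly : e cannot yield ((e→e)→(e→(e→e))) as functor, so famous : (e→((e→e)→(e→(e→e)))).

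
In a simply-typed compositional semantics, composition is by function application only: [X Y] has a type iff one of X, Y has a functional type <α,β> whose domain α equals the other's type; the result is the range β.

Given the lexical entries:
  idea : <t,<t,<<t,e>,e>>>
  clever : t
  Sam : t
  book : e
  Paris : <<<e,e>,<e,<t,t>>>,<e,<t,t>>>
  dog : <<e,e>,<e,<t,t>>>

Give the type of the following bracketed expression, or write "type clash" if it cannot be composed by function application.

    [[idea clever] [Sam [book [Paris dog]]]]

[idea clever]: <t,<t,<<t,e>,e>>> applied to t yields <t,<<t,e>,e>>.
[Paris dog]: <<<e,e>,<e,<t,t>>>,<e,<t,t>>> applied to <<e,e>,<e,<t,t>>> yields <e,<t,t>>.
[book [Paris dog]]: <e,<t,t>> applied to e yields <t,t>.
[Sam [book [Paris dog]]]: <t,t> applied to t yields t.
[[idea clever] [Sam [book [Paris dog]]]]: <t,<<t,e>,e>> applied to t yields <<t,e>,e>.

<<t,e>,e>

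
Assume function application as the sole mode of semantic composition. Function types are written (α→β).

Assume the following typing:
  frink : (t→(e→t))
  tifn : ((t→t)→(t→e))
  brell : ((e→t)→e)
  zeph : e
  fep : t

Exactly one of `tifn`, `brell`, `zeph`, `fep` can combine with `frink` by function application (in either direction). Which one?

tifn : ((t→t)→(t→e)) — no; frink wants t, and tifn wants (t→t).
brell : ((e→t)→e) — no; frink wants t, and brell wants (e→t).
zeph : e — no; frink wants t, and zeph wants nothing (atomic).
fep — combines: frink : (t→(e→t)) takes fep : t as argument, giving (e→t).

fep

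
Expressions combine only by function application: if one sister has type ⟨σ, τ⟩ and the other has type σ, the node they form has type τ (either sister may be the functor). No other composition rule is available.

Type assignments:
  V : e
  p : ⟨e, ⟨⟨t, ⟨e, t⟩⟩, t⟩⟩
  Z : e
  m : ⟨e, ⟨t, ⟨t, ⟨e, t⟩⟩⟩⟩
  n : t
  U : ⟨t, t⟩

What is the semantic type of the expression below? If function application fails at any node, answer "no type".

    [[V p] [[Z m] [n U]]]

t

At [V p], p : ⟨e, ⟨⟨t, ⟨e, t⟩⟩, t⟩⟩ takes V : e, giving ⟨⟨t, ⟨e, t⟩⟩, t⟩.
At [Z m], m : ⟨e, ⟨t, ⟨t, ⟨e, t⟩⟩⟩⟩ takes Z : e, giving ⟨t, ⟨t, ⟨e, t⟩⟩⟩.
At [n U], U : ⟨t, t⟩ takes n : t, giving t.
At [[Z m] [n U]], [Z m] : ⟨t, ⟨t, ⟨e, t⟩⟩⟩ takes [n U] : t, giving ⟨t, ⟨e, t⟩⟩.
At [[V p] [[Z m] [n U]]], [V p] : ⟨⟨t, ⟨e, t⟩⟩, t⟩ takes [[Z m] [n U]] : ⟨t, ⟨e, t⟩⟩, giving t.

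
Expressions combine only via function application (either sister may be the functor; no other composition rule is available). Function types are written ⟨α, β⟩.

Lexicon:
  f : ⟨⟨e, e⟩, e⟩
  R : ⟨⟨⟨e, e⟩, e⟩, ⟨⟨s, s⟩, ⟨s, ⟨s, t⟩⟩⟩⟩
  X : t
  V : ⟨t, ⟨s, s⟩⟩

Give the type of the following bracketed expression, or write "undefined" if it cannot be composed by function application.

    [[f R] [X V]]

[f R]: functor R : ⟨⟨⟨e, e⟩, e⟩, ⟨⟨s, s⟩, ⟨s, ⟨s, t⟩⟩⟩⟩, argument f : ⟨⟨e, e⟩, e⟩; result ⟨⟨s, s⟩, ⟨s, ⟨s, t⟩⟩⟩.
[X V]: functor V : ⟨t, ⟨s, s⟩⟩, argument X : t; result ⟨s, s⟩.
[[f R] [X V]]: functor [f R] : ⟨⟨s, s⟩, ⟨s, ⟨s, t⟩⟩⟩, argument [X V] : ⟨s, s⟩; result ⟨s, ⟨s, t⟩⟩.

⟨s, ⟨s, t⟩⟩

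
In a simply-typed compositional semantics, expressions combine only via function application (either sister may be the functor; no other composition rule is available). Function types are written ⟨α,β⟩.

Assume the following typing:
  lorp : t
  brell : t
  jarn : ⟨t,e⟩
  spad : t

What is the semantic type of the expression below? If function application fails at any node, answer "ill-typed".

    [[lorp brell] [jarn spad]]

ill-typed

[lorp brell]: t with t — neither is a function whose domain matches the other; composition fails here.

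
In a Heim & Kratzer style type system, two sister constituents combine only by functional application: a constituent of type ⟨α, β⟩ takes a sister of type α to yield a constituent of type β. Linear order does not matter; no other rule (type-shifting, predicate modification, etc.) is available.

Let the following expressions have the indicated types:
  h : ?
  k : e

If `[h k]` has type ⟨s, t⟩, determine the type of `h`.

⟨e, ⟨s, t⟩⟩

For [h k] to have type ⟨s, t⟩ with k of type e, h must be the function: h : ⟨e, ⟨s, t⟩⟩.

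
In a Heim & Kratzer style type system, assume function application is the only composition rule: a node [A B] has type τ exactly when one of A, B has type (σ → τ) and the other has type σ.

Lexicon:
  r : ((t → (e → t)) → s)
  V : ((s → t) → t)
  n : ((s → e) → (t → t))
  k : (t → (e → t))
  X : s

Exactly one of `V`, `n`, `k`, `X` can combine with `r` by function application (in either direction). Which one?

V : ((s → t) → t) — no; r wants (t → (e → t)), and V wants (s → t).
n : ((s → e) → (t → t)) — no; r wants (t → (e → t)), and n wants (s → e).
k — combines: r : ((t → (e → t)) → s) takes k : (t → (e → t)) as argument, giving s.
X : s — no; r wants (t → (e → t)), and X wants nothing (atomic).

k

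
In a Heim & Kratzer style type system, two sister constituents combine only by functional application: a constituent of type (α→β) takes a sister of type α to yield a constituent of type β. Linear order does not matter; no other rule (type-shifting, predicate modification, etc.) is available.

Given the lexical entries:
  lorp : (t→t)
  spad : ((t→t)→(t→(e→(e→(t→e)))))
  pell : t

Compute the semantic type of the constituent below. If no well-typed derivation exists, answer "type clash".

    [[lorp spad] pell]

(e→(e→(t→e)))

At [lorp spad], spad : ((t→t)→(t→(e→(e→(t→e))))) takes lorp : (t→t), giving (t→(e→(e→(t→e)))).
At [[lorp spad] pell], [lorp spad] : (t→(e→(e→(t→e)))) takes pell : t, giving (e→(e→(t→e))).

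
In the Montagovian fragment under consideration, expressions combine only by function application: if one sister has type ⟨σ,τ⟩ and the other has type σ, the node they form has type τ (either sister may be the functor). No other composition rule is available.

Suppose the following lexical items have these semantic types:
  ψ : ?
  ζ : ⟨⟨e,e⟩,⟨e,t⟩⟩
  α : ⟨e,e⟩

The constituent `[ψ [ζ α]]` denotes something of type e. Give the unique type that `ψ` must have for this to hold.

⟨⟨e,t⟩,e⟩

At [ψ [ζ α]] (required: e): [ζ α] is ⟨e,t⟩, which is not a function with range e; hence ψ is the functor — type ⟨⟨e,t⟩,e⟩.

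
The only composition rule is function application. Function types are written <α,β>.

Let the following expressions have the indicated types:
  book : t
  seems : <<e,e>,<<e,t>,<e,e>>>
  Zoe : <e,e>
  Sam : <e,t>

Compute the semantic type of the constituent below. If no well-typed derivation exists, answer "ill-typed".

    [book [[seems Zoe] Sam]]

ill-typed

[seems Zoe]: functor seems : <<e,e>,<<e,t>,<e,e>>>, argument Zoe : <e,e>; result <<e,t>,<e,e>>.
[[seems Zoe] Sam]: functor [seems Zoe] : <<e,t>,<e,e>>, argument Sam : <e,t>; result <e,e>.
At [book [[seems Zoe] Sam]]: neither t nor <e,e> can take the other as argument; the node is ill-typed.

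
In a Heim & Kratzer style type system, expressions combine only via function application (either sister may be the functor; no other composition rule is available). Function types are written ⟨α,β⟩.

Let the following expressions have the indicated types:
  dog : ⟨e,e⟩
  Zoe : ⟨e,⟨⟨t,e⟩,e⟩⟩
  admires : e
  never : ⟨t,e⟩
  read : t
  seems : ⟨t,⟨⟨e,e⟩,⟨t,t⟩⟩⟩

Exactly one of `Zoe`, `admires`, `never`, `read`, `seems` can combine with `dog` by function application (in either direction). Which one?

Zoe : ⟨e,⟨⟨t,e⟩,e⟩⟩ — no; dog wants e, and Zoe wants e.
admires — combines: dog : ⟨e,e⟩ takes admires : e as argument, giving e.
never : ⟨t,e⟩ — no; dog wants e, and never wants t.
read : t — no; dog wants e, and read wants nothing (atomic).
seems : ⟨t,⟨⟨e,e⟩,⟨t,t⟩⟩⟩ — no; dog wants e, and seems wants t.

admires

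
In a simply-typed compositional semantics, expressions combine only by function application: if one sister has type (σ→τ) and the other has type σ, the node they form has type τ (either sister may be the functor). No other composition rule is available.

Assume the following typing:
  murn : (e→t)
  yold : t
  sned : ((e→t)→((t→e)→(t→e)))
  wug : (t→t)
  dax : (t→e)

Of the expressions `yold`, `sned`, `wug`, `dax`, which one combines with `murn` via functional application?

yold : t — neither side's domain matches the other.
sned — combines: sned : ((e→t)→((t→e)→(t→e))) takes murn : (e→t) as argument, giving ((t→e)→(t→e)).
wug : (t→t) — neither side's domain matches the other.
dax : (t→e) — neither side's domain matches the other.

sned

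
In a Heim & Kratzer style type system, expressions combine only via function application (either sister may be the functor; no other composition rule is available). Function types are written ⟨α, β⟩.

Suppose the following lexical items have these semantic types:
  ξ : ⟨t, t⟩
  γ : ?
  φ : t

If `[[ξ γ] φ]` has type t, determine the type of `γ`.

⟨⟨t, t⟩, ⟨t, t⟩⟩

[[ξ γ] φ] is required to be t. φ : t cannot yield t as functor, so [ξ γ] : ⟨t, t⟩.
[ξ γ] is required to be ⟨t, t⟩. ξ : ⟨t, t⟩ cannot yield ⟨t, t⟩ as functor, so γ : ⟨⟨t, t⟩, ⟨t, t⟩⟩.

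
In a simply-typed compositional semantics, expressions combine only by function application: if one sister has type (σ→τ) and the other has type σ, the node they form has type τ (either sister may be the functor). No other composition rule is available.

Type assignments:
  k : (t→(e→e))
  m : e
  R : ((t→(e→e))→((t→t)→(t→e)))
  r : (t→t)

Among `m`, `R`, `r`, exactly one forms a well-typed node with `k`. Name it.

R

m : e — no; k wants t, and m wants nothing (atomic).
R — combines: R : ((t→(e→e))→((t→t)→(t→e))) takes k : (t→(e→e)) as argument, giving ((t→t)→(t→e)).
r : (t→t) — no; k wants t, and r wants t.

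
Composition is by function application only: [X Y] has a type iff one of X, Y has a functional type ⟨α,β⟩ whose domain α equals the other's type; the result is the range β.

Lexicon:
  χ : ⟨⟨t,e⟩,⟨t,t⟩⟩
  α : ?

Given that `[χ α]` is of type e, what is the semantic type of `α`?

⟨⟨⟨t,e⟩,⟨t,t⟩⟩,e⟩

For [χ α] to have type e with χ of type ⟨⟨t,e⟩,⟨t,t⟩⟩, α must be the function: α : ⟨⟨⟨t,e⟩,⟨t,t⟩⟩,e⟩.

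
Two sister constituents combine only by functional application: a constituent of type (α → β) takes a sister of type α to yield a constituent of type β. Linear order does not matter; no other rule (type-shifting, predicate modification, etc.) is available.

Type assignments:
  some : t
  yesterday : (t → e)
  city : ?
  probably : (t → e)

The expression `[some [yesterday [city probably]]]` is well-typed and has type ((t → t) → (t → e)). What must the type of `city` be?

((t → e) → ((t → e) → (t → ((t → t) → (t → e)))))

[some [yesterday [city probably]]] must have type ((t → t) → (t → e)). The sister some has type t; that is not a function onto ((t → t) → (t → e)), so [yesterday [city probably]] must be the functor, of type (t → ((t → t) → (t → e))).
[yesterday [city probably]] must have type (t → ((t → t) → (t → e))). The sister yesterday has type (t → e); that is not a function onto (t → ((t → t) → (t → e))), so [city probably] must be the functor, of type ((t → e) → (t → ((t → t) → (t → e)))).
[city probably] must have type ((t → e) → (t → ((t → t) → (t → e)))). The sister probably has type (t → e); that is not a function onto ((t → e) → (t → ((t → t) → (t → e)))), so city must be the functor, of type ((t → e) → ((t → e) → (t → ((t → t) → (t → e))))).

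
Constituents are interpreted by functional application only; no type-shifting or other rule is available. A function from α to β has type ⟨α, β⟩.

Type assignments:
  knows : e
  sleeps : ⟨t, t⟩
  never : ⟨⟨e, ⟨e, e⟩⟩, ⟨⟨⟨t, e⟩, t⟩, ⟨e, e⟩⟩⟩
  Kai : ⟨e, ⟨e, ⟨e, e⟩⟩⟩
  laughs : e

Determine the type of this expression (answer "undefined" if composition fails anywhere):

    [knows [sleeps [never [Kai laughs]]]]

[Kai laughs]: ⟨e, ⟨e, ⟨e, e⟩⟩⟩ applied to e yields ⟨e, ⟨e, e⟩⟩.
[never [Kai laughs]]: ⟨⟨e, ⟨e, e⟩⟩, ⟨⟨⟨t, e⟩, t⟩, ⟨e, e⟩⟩⟩ applied to ⟨e, ⟨e, e⟩⟩ yields ⟨⟨⟨t, e⟩, t⟩, ⟨e, e⟩⟩.
[sleeps [never [Kai laughs]]]: ⟨t, t⟩ and ⟨⟨⟨t, e⟩, t⟩, ⟨e, e⟩⟩ cannot combine by function application — type clash.

undefined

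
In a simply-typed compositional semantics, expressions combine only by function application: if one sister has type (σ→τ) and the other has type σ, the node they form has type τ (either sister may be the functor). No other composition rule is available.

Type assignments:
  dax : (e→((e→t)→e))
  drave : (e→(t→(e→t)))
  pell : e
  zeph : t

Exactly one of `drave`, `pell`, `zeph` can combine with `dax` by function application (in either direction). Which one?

drave : (e→(t→(e→t))) — no; dax wants e, and drave wants e.
pell — combines: dax : (e→((e→t)→e)) takes pell : e as argument, giving ((e→t)→e).
zeph : t — no; dax wants e, and zeph wants nothing (atomic).

pell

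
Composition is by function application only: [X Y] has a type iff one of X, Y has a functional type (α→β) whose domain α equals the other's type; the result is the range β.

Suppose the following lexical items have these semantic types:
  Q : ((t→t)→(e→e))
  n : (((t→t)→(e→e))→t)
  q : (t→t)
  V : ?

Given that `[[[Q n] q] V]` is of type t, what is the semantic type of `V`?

(t→t)

At [[[Q n] q] V] (required: t): [[Q n] q] is t, which is not a function with range t; hence V is the functor — type (t→t).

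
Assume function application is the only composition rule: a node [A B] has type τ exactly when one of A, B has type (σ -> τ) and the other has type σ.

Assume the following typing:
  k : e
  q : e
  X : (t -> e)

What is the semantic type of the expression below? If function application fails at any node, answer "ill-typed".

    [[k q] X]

ill-typed

[k q]: e and e cannot combine by function application — type clash.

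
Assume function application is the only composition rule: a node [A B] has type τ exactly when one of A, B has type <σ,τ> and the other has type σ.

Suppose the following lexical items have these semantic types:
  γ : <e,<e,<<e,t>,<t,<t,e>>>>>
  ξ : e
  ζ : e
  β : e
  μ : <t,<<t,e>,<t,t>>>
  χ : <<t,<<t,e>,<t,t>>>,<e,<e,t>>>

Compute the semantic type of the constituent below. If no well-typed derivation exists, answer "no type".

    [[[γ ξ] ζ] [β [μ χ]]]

[γ ξ]: functor γ : <e,<e,<<e,t>,<t,<t,e>>>>>, argument ξ : e; result <e,<<e,t>,<t,<t,e>>>>.
[[γ ξ] ζ]: functor [γ ξ] : <e,<<e,t>,<t,<t,e>>>>, argument ζ : e; result <<e,t>,<t,<t,e>>>.
[μ χ]: functor χ : <<t,<<t,e>,<t,t>>>,<e,<e,t>>>, argument μ : <t,<<t,e>,<t,t>>>; result <e,<e,t>>.
[β [μ χ]]: functor [μ χ] : <e,<e,t>>, argument β : e; result <e,t>.
[[[γ ξ] ζ] [β [μ χ]]]: functor [[γ ξ] ζ] : <<e,t>,<t,<t,e>>>, argument [β [μ χ]] : <e,t>; result <t,<t,e>>.

<t,<t,e>>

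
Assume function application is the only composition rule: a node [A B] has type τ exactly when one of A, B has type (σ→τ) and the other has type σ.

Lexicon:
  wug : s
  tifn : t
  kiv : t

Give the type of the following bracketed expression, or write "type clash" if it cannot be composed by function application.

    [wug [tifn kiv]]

[tifn kiv]: t and t cannot combine by function application — type clash.

type clash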